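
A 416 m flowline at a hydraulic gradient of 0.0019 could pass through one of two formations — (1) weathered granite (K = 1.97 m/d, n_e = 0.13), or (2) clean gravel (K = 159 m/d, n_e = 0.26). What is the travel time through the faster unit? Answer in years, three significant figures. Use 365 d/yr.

0.981 years

Unit 1 (weathered granite): v = 1.97×0.0019/0.13 = 0.02879 m/d, t = 416/0.02879 = 14450 d
Unit 2 (clean gravel): v = 159×0.0019/0.26 = 1.162 m/d, t = 416/1.162 = 358.0 d
Faster: 358.0 d / 365 = 0.981 yr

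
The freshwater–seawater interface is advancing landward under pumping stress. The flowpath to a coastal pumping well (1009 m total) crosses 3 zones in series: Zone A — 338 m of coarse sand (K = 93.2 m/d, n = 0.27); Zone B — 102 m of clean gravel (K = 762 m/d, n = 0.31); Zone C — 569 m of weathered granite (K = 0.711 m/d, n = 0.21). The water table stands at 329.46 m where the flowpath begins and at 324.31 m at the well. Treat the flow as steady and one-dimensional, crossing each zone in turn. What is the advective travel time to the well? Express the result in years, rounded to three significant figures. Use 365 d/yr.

Total head drop ΔH = 329.46 − 324.31 = 5.15 m
Steady 1-D flow in series ⇒ the Darcy flux q is identical in every zone and the zone head losses add (resistances L/K in series).
Σ(L/K) = 338/93.2 + 102/762 + 569/0.711 = 3.627 + 0.1339 + 800.3 = 804.0 d
q = ΔH / Σ(L/K) = 5.15 / 804.0 = 0.006405 m/d (same in every zone)
Zone A: v = q/n = 0.006405/0.27 = 0.02372 m/d → t_A = 338/0.02372 = 14250 d
Zone B: v = q/n = 0.006405/0.31 = 0.02066 m/d → t_B = 102/0.02066 = 4937 d
Zone C: v = q/n = 0.006405/0.21 = 0.03050 m/d → t_C = 569/0.03050 = 18660 d
Total t = 14250 + 4937 + 18660 = 37840 d
   = 37840 / 365 = 104 yr

104 years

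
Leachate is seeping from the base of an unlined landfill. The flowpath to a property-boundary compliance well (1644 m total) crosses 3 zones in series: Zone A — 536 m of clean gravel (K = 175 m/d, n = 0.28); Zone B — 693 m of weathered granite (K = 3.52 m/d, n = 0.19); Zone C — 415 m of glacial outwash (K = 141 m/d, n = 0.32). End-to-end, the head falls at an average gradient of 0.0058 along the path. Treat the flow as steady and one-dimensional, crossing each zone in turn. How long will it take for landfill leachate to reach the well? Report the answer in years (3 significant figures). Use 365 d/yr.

Steady 1-D flow in series ⇒ the Darcy flux q is identical in every zone and the zone head losses add (resistances L/K in series).
Σ(L/K) = 536/175 + 693/3.52 + 415/141 = 3.063 + 196.9 + 2.943 = 202.9 d
K_eq = L_total / Σ(L/K) = 1644 / 202.9 = 8.103 m/d
q = K_eq · i = 8.103 × 0.0058 = 0.04700 m/d (same in every zone)
Zone A: v = q/n = 0.04700/0.28 = 0.1679 m/d → t_A = 536/0.1679 = 3193 d
Zone B: v = q/n = 0.04700/0.19 = 0.2474 m/d → t_B = 693/0.2474 = 2802 d
Zone C: v = q/n = 0.04700/0.32 = 0.1469 m/d → t_C = 415/0.1469 = 2826 d
Total t = 3193 + 2802 + 2826 = 8820 d
   = 8820 / 365 = 24.2 yr

24.2 years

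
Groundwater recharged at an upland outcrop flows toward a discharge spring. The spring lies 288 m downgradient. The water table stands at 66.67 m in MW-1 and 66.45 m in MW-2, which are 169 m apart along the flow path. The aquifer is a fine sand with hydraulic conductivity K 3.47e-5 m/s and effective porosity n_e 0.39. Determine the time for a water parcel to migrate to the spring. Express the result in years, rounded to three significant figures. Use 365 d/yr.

Hydraulic gradient i = (66.67 − 66.45) / 169 = 0.22 / 169 = 0.001302
K = 3.47e-5 m/s × 86400 s/d = 2.998 m/d
q = Ki = 2.998 × 0.001302 = 0.003903 m/d
v = Ki/n = 2.998·0.001302/0.39 = 0.01001 m/d
t = L / v = 288 / 0.01001 = 28780 d
   = 28780 / 365 = 78.8 yr

78.8 years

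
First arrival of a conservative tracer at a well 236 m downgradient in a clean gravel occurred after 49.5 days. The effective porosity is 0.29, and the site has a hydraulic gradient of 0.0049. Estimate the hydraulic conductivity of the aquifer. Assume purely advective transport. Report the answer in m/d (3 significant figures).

282 m/d

v = L / t = 236 / 49.5 = 4.768 m/d
K = v · n / i = 4.768 × 0.29 / 0.0049 = 282 m/d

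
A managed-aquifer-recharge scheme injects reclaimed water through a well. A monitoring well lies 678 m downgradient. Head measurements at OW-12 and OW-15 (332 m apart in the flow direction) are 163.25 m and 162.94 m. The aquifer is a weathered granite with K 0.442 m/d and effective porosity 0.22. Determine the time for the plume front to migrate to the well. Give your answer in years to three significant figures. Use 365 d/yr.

990 years

Hydraulic gradient i = (163.25 − 162.94) / 332 = 0.31 / 332 = 9.337e-4
Specific discharge q = 0.442 × 9.337e-4 = 4.127e-4 m/d
v_s = q/n_e = 4.127e-4/0.22 = 0.001876 m/d
t = L / v = 678 / 0.001876 = 361400 d
   = 361400 / 365 = 990 yr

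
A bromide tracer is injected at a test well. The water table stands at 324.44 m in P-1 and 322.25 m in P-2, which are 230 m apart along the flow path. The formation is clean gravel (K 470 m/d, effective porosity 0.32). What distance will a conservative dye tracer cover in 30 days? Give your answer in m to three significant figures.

420 m

Hydraulic gradient i = (324.44 − 322.25) / 230 = 2.19 / 230 = 0.009522
Darcy flux q = K·i = 470 × 0.009522 = 4.475 m/d
Average linear velocity = 4.475 / 0.32 = 13.99 m/d
L = v × T = 13.99 × 30 = 419.6 m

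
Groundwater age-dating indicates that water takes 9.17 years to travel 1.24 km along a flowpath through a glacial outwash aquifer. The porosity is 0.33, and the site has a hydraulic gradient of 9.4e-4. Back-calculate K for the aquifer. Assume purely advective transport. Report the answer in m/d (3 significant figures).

t = 9.17 years = 3347 d
L = 1.24 km = 1240 m
v = L / t = 1240 / 3347 = 0.3705 m/d
K = v · n / i = 0.3705 × 0.33 / 9.4e-4 = 130 m/d

130 m/d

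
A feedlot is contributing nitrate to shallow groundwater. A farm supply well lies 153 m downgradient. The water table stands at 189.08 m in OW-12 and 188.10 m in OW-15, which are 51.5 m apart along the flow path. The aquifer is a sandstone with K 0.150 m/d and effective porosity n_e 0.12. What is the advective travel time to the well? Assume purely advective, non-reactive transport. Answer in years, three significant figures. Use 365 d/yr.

Hydraulic gradient i = (189.08 − 188.10) / 51.5 = 0.98 / 51.5 = 0.01903
Darcy flux q = K·i = 0.150 × 0.01903 = 0.002854 m/d
v = Ki/n = 0.150·0.01903/0.12 = 0.02379 m/d
t = L / v = 153 / 0.02379 = 6432 d
   = 6432 / 365 = 17.6 yr

17.6 years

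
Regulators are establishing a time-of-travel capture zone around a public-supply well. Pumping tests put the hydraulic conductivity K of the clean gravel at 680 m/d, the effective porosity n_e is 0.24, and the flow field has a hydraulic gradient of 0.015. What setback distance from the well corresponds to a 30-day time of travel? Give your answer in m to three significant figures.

1280 m

Darcy flux q = K·i = 680 × 0.015 = 10.20 m/d
v_s = q/n_e = 10.20/0.24 = 42.50 m/d
L = v × T = 42.50 × 30 = 1275 m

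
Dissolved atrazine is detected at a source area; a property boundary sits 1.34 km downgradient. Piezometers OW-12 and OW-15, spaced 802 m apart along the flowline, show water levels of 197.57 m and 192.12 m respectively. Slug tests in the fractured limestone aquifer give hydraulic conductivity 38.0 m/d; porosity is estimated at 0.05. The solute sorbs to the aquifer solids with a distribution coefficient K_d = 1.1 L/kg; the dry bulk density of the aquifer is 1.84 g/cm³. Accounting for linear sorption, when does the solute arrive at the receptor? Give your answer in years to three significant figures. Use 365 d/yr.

Hydraulic gradient i = (197.57 − 192.12) / 802 = 5.45 / 802 = 0.006796
q = Ki = 38.0 × 0.006796 = 0.2582 m/d
Average linear velocity = 0.2582 / 0.05 = 5.165 m/d
Retardation R = 1 + ρ_b·K_d/n = 1 + 1.84×1.1/0.05 = 41.48
Contaminant velocity v_c = v/R = 5.165/41.48 = 0.1245 m/d
L = 1.34 km = 1340 m
t = L/v_c = 1340/0.1245 = 10760 d
   = 10760/365 = 29.5 yr

29.5 years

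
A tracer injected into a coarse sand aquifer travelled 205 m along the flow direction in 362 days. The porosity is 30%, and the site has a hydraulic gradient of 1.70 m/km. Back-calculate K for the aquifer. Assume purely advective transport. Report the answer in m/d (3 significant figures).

99.9 m/d

v = L / t = 205 / 362 = 0.5663 m/d
K = v · n / i = 0.5663 × 0.30 / 0.0017 = 99.9 m/d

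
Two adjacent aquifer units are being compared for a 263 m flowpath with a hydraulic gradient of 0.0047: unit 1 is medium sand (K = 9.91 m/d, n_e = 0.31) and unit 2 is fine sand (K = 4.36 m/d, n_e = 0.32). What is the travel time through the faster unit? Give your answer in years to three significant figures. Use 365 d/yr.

Unit 1 (medium sand): v = 9.91×0.0047/0.31 = 0.1502 m/d, t = 263/0.1502 = 1750 d
Unit 2 (fine sand): v = 4.36×0.0047/0.32 = 0.06404 m/d, t = 263/0.06404 = 4107 d
Faster: 1750 d / 365 = 4.80 yr

4.80 years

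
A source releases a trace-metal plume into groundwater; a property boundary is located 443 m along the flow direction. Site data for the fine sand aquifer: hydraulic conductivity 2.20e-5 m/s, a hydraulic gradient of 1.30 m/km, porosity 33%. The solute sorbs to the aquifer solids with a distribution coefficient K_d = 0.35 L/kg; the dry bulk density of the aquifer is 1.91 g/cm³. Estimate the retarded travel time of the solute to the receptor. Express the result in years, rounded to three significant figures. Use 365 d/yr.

490 years

K = 2.20e-5 m/s × 86400 s/d = 1.901 m/d
Specific discharge q = 1.901 × 0.0013 = 0.002471 m/d
Seepage velocity v = q / n = 0.002471 / 0.33 = 0.007488 m/d
Retardation R = 1 + ρ_b·K_d/n = 1 + 1.91×0.35/0.33 = 3.026
Contaminant velocity v_c = v/R = 0.007488/3.026 = 0.002475 m/d
t = L/v_c = 443/0.002475 = 179000 d
   = 179000/365 = 490 yr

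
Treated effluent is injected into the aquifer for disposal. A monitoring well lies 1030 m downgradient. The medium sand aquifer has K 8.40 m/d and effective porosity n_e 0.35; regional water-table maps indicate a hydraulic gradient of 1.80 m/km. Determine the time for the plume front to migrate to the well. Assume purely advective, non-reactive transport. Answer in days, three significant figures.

23800 days

Darcy flux q = K·i = 8.40 × 0.0018 = 0.01512 m/d
Average linear velocity = 0.01512 / 0.35 = 0.04320 m/d
t = L / v = 1030 / 0.04320 = 23840 d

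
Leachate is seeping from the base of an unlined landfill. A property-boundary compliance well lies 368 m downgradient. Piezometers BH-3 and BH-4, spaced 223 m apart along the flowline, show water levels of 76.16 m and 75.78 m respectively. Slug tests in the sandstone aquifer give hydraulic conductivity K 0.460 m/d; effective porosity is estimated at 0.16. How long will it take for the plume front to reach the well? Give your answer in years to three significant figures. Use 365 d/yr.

Hydraulic gradient i = (76.16 − 75.78) / 223 = 0.38 / 223 = 0.001704
Darcy flux q = K·i = 0.460 × 0.001704 = 7.839e-4 m/d
Seepage velocity v = q / n = 7.839e-4 / 0.16 = 0.004899 m/d
t = L / v = 368 / 0.004899 = 75120 d
   = 75120 / 365 = 206 yr

206 years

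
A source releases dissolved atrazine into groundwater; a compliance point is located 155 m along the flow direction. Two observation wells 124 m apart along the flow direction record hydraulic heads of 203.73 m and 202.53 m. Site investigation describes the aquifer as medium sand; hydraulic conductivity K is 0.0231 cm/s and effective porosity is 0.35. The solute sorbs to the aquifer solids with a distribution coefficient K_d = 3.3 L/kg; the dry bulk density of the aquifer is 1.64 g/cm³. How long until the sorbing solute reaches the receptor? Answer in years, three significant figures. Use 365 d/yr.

Hydraulic gradient i = (203.73 − 202.53) / 124 = 1.20 / 124 = 0.009677
K = 0.0231 cm/s × 864 = 19.96 m/d
q = Ki = 19.96 × 0.009677 = 0.1931 m/d
v = Ki/n = 19.96·0.009677/0.35 = 0.5518 m/d
Retardation R = 1 + ρ_b·K_d/n = 1 + 1.64×3.3/0.35 = 16.46
Contaminant velocity v_c = v/R = 0.5518/16.46 = 0.03352 m/d
t = L/v_c = 155/0.03352 = 4624 d
   = 4624/365 = 12.7 yr

12.7 years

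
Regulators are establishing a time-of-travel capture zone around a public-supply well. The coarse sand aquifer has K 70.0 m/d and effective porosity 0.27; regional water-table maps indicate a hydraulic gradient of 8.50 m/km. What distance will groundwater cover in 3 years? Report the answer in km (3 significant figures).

Darcy flux q = K·i = 70.0 × 0.0085 = 0.5950 m/d
v = Ki/n = 70.0·0.0085/0.27 = 2.204 m/d
T = 3 yr × 365 = 1095 d
L = v × T = 2.204 × 1095 = 2413 m
   = 2.41 km

2.41 km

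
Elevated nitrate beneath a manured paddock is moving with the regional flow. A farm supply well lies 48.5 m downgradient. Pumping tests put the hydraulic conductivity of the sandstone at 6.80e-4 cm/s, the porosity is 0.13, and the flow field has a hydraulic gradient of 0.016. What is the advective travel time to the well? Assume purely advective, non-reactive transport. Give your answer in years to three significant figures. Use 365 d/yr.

K = 6.80e-4 cm/s × 864 = 0.5875 m/d
Specific discharge q = 0.5875 × 0.016 = 0.009400 m/d
v_s = q/n_e = 0.009400/0.13 = 0.07231 m/d
t = L / v = 48.5 / 0.07231 = 670.7 d
   = 670.7 / 365 = 1.84 yr

1.84 years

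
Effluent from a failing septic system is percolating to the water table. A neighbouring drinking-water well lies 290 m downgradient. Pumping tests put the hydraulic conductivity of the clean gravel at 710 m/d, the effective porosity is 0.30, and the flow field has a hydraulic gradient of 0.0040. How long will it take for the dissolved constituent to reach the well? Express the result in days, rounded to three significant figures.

Specific discharge q = 710 × 0.0040 = 2.840 m/d
v = Ki/n = 710·0.0040/0.30 = 9.467 m/d
t = L / v = 290 / 9.467 = 30.63 d

30.6 days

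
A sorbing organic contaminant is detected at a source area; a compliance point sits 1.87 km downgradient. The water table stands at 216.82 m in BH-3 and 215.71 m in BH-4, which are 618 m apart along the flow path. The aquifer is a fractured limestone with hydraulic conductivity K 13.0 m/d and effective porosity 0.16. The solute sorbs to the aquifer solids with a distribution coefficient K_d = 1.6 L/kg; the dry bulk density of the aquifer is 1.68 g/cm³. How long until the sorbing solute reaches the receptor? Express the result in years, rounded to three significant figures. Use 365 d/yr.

Hydraulic gradient i = (216.82 − 215.71) / 618 = 1.11 / 618 = 0.001796
Darcy flux q = K·i = 13.0 × 0.001796 = 0.02335 m/d
Average linear velocity = 0.02335 / 0.16 = 0.1459 m/d
Retardation R = 1 + ρ_b·K_d/n = 1 + 1.68×1.6/0.16 = 17.80
Contaminant velocity v_c = v/R = 0.1459/17.80 = 0.008199 m/d
L = 1.87 km = 1870 m
t = L/v_c = 1870/0.008199 = 228100 d
   = 228100/365 = 625 yr

625 years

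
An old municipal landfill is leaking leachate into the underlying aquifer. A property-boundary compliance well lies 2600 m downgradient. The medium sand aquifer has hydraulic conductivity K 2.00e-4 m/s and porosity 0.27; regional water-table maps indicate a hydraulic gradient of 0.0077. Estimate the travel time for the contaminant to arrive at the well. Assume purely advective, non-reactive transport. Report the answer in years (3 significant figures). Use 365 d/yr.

K = 2.00e-4 m/s × 86400 s/d = 17.28 m/d
q = Ki = 17.28 × 0.0077 = 0.1331 m/d
Seepage velocity v = q / n = 0.1331 / 0.27 = 0.4928 m/d
t = L / v = 2600 / 0.4928 = 5276 d
   = 5276 / 365 = 14.5 yr

14.5 years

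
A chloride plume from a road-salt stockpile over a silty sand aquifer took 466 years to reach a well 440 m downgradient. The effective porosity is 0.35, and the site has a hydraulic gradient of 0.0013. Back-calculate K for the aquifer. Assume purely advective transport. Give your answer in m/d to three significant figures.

0.696 m/d

t = 466 years = 170100 d
v = L / t = 440 / 170100 = 0.002587 m/d
K = v · n / i = 0.002587 × 0.35 / 0.0013 = 0.696 m/d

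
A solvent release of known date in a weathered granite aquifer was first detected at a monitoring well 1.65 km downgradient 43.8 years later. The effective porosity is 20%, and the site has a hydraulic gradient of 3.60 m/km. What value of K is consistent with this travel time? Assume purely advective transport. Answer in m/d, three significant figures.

t = 43.8 years = 15990 d
L = 1.65 km = 1650 m
v = L / t = 1650 / 15990 = 0.1032 m/d
K = v · n / i = 0.1032 × 0.20 / 0.0036 = 5.73 m/d

5.73 m/d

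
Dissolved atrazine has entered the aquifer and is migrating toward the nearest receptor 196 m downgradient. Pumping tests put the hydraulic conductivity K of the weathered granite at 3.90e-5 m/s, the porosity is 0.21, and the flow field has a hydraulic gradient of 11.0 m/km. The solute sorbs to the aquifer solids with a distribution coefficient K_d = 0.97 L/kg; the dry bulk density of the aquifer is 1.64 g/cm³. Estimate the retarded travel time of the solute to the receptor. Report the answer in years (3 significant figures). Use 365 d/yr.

K = 3.90e-5 m/s × 86400 s/d = 3.370 m/d
q = Ki = 3.370 × 0.011 = 0.03707 m/d
v_s = q/n_e = 0.03707/0.21 = 0.1765 m/d
Retardation R = 1 + ρ_b·K_d/n = 1 + 1.64×0.97/0.21 = 8.575
Contaminant velocity v_c = v/R = 0.1765/8.575 = 0.02058 m/d
t = L/v_c = 196/0.02058 = 9522 d
   = 9522/365 = 26.1 yr

26.1 years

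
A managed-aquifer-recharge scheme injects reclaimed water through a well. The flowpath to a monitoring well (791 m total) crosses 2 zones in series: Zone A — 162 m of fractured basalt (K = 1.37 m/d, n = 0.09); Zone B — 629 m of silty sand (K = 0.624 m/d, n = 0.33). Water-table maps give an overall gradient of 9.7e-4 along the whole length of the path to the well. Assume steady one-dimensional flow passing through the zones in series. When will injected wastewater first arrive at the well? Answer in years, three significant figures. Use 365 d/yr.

Continuity: the same q passes through each zone, so ΔH = q·Σ(L_j/K_j) — the zones act as resistances in series.
Σ(L/K) = 162/1.37 + 629/0.624 = 118.2 + 1008 = 1126 d
K_eq = L_total / Σ(L/K) = 791 / 1126 = 0.7023 m/d
q = K_eq · i = 0.7023 × 9.7e-4 = 6.813e-4 m/d (same in every zone)
Zone A: v = q/n = 6.813e-4/0.09 = 0.007569 m/d → t_A = 162/0.007569 = 21400 d
Zone B: v = q/n = 6.813e-4/0.33 = 0.002064 m/d → t_B = 629/0.002064 = 304700 d
Total t = 21400 + 304700 = 326100 d
   = 326100 / 365 = 893 yr

893 years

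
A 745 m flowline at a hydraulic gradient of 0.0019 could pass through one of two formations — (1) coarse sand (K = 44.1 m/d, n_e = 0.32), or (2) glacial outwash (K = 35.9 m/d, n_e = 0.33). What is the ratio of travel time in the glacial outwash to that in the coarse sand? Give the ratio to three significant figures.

1.27

Unit 1 (coarse sand): v = 44.1×0.0019/0.32 = 0.2618 m/d, t = 745/0.2618 = 2845 d
Unit 2 (glacial outwash): v = 35.9×0.0019/0.33 = 0.2067 m/d, t = 745/0.2067 = 3604 d
t(glacial outwash) / t(coarse sand) = 3604/2845 = 1.27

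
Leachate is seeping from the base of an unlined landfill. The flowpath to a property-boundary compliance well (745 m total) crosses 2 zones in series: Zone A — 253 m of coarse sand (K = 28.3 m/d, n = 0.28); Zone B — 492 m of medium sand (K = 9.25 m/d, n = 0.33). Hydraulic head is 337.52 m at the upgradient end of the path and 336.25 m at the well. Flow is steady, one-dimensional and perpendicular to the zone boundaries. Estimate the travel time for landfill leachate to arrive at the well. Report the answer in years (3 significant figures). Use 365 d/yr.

Total head drop ΔH = 337.52 − 336.25 = 1.27 m
Continuity: the same q passes through each zone, so ΔH = q·Σ(L_j/K_j) — the zones act as resistances in series.
Σ(L/K) = 253/28.3 + 492/9.25 = 8.940 + 53.19 = 62.13 d
q = ΔH / Σ(L/K) = 1.27 / 62.13 = 0.02044 m/d (same in every zone)
Zone A: v = q/n = 0.02044/0.28 = 0.07300 m/d → t_A = 253/0.07300 = 3466 d
Zone B: v = q/n = 0.02044/0.33 = 0.06194 m/d → t_B = 492/0.06194 = 7943 d
Total t = 3466 + 7943 = 11410 d
   = 11410 / 365 = 31.3 yr

31.3 years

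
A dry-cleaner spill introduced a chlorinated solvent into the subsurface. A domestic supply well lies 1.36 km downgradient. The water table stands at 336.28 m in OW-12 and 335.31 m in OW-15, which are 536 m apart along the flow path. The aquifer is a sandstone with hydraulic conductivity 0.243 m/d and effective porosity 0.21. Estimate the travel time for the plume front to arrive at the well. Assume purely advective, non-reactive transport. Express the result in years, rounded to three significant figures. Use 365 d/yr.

1780 years

Hydraulic gradient i = (336.28 − 335.31) / 536 = 0.97 / 536 = 0.001810
Specific discharge q = 0.243 × 0.001810 = 4.398e-4 m/d
Average linear velocity = 4.398e-4 / 0.21 = 0.002094 m/d
L = 1.36 km = 1360 m
t = L / v = 1360 / 0.002094 = 649400 d
   = 649400 / 365 = 1780 yr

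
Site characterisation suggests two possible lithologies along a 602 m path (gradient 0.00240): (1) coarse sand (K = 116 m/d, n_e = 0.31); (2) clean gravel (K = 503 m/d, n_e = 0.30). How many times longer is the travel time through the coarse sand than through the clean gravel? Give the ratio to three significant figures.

4.48

Unit 1 (coarse sand): v = 116×0.0024/0.31 = 0.8981 m/d, t = 602/0.8981 = 670.3 d
Unit 2 (clean gravel): v = 503×0.0024/0.30 = 4.024 m/d, t = 602/4.024 = 149.6 d
t(coarse sand) / t(clean gravel) = 670.3/149.6 = 4.48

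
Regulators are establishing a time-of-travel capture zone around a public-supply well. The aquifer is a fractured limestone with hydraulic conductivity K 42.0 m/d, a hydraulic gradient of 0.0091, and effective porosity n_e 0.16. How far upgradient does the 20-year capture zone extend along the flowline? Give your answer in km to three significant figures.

Specific discharge q = 42.0 × 0.0091 = 0.3822 m/d
Seepage velocity v = q / n = 0.3822 / 0.16 = 2.389 m/d
T = 20 yr × 365 = 7300 d
L = v × T = 2.389 × 7300 = 17440 m
   = 17.4 km

17.4 km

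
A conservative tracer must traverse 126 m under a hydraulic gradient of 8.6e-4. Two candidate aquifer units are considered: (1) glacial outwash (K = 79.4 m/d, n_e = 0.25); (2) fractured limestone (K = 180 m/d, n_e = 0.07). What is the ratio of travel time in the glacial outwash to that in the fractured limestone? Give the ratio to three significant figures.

8.10

Unit 1 (glacial outwash): v = 79.4×8.6e-4/0.25 = 0.2731 m/d, t = 126/0.2731 = 461.3 d
Unit 2 (fractured limestone): v = 180×8.6e-4/0.07 = 2.211 m/d, t = 126/2.211 = 56.98 d
t(glacial outwash) / t(fractured limestone) = 461.3/56.98 = 8.10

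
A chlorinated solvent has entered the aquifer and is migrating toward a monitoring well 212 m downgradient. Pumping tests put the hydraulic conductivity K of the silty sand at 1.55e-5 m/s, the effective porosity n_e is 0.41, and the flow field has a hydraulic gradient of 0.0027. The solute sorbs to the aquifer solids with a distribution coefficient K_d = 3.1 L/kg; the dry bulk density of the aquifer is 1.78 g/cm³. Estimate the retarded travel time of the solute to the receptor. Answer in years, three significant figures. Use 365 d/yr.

K = 1.55e-5 m/s × 86400 s/d = 1.339 m/d
Specific discharge q = 1.339 × 0.0027 = 0.003616 m/d
v = Ki/n = 1.339·0.0027/0.41 = 0.008819 m/d
Retardation R = 1 + ρ_b·K_d/n = 1 + 1.78×3.1/0.41 = 14.46
Contaminant velocity v_c = v/R = 0.008819/14.46 = 6.100e-4 m/d
t = L/v_c = 212/6.100e-4 = 347600 d
   = 347600/365 = 952 yr

952 years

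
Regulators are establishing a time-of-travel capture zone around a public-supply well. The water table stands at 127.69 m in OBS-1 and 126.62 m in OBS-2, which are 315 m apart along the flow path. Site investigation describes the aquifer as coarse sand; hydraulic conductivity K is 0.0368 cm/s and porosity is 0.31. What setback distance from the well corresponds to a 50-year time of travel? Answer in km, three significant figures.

Hydraulic gradient i = (127.69 − 126.62) / 315 = 1.07 / 315 = 0.003397
K = 0.0368 cm/s × 864 = 31.80 m/d
Specific discharge q = 31.80 × 0.003397 = 0.1080 m/d
Average linear velocity = 0.1080 / 0.31 = 0.3484 m/d
T = 50 yr × 365 = 18250 d
L = v × T = 0.3484 × 18250 = 6358 m
   = 6.36 km

6.36 km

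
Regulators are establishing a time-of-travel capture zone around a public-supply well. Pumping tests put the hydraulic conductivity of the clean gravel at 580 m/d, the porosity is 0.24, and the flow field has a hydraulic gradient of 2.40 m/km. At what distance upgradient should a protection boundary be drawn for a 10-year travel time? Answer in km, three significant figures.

21.2 km

Darcy flux q = K·i = 580 × 0.0024 = 1.392 m/d
v = Ki/n = 580·0.0024/0.24 = 5.800 m/d
T = 10 yr × 365 = 3650 d
L = v × T = 5.800 × 3650 = 21170 m
   = 21.2 km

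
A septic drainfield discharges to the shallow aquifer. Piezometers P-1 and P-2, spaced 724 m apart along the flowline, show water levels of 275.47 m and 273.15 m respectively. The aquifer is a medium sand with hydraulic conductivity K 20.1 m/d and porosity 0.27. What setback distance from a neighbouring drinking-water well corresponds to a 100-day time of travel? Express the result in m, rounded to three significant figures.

Hydraulic gradient i = (275.47 − 273.15) / 724 = 2.32 / 724 = 0.003204
Specific discharge q = 20.1 × 0.003204 = 0.06441 m/d
v = Ki/n = 20.1·0.003204/0.27 = 0.2386 m/d
L = v × T = 0.2386 × 100 = 23.86 m

23.9 m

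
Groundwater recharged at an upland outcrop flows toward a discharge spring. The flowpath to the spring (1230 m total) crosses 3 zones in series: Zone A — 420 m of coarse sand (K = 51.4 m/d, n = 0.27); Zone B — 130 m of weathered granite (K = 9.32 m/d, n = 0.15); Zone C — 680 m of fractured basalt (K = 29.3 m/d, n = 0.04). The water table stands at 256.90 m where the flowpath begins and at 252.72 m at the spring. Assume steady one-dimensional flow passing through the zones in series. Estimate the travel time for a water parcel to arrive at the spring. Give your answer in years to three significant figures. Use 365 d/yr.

4.76 years

Total head drop ΔH = 256.90 − 252.72 = 4.18 m
Steady 1-D flow in series ⇒ the Darcy flux q is identical in every zone and the zone head losses add (resistances L/K in series).
Σ(L/K) = 420/51.4 + 130/9.32 + 680/29.3 = 8.171 + 13.95 + 23.21 = 45.33 d
q = ΔH / Σ(L/K) = 4.18 / 45.33 = 0.09222 m/d (same in every zone)
Zone A: v = q/n = 0.09222/0.27 = 0.3415 m/d → t_A = 420/0.3415 = 1230 d
Zone B: v = q/n = 0.09222/0.15 = 0.6148 m/d → t_B = 130/0.6148 = 211.5 d
Zone C: v = q/n = 0.09222/0.04 = 2.305 m/d → t_C = 680/2.305 = 295.0 d
Total t = 1230 + 211.5 + 295.0 = 1736 d
   = 1736 / 365 = 4.76 yr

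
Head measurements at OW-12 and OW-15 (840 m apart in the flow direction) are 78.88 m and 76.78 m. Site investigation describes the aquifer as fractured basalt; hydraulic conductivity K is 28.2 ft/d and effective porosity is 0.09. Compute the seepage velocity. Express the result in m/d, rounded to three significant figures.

0.239 m/d

Hydraulic gradient i = (78.88 − 76.78) / 840 = 2.10 / 840 = 0.002500
K = 28.2 ft/d × 0.3048 = 8.595 m/d
q = Ki = 8.595 × 0.002500 = 0.02149 m/d
v_s = q/n_e = 0.02149/0.09 = 0.2388 m/d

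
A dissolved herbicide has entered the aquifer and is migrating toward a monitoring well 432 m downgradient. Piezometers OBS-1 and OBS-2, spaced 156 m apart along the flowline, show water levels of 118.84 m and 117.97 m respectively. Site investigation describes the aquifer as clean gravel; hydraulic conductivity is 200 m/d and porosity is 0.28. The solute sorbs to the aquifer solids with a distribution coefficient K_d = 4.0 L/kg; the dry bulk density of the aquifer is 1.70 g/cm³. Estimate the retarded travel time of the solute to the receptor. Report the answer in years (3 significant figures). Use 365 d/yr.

7.51 years

Hydraulic gradient i = (118.84 − 117.97) / 156 = 0.87 / 156 = 0.005577
Darcy flux q = K·i = 200 × 0.005577 = 1.115 m/d
Seepage velocity v = q / n = 1.115 / 0.28 = 3.984 m/d
Retardation R = 1 + ρ_b·K_d/n = 1 + 1.70×4.0/0.28 = 25.29
Contaminant velocity v_c = v/R = 3.984/25.29 = 0.1575 m/d
t = L/v_c = 432/0.1575 = 2742 d
   = 2742/365 = 7.51 yr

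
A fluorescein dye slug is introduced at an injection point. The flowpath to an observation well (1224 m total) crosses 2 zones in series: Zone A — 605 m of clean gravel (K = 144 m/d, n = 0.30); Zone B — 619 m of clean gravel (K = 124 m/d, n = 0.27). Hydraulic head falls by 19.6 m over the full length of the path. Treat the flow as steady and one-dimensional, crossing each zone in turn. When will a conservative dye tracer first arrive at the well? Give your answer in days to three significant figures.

Continuity: the same q passes through each zone, so ΔH = q·Σ(L_j/K_j) — the zones act as resistances in series.
Σ(L/K) = 605/144 + 619/124 = 4.201 + 4.992 = 9.193 d
q = ΔH / Σ(L/K) = 19.6 / 9.193 = 2.132 m/d (same in every zone)
Zone A: v = q/n = 2.132/0.30 = 7.107 m/d → t_A = 605/7.107 = 85.13 d
Zone B: v = q/n = 2.132/0.27 = 7.896 m/d → t_B = 619/7.896 = 78.39 d
Total t = 85.13 + 78.39 = 163.5 d

164 days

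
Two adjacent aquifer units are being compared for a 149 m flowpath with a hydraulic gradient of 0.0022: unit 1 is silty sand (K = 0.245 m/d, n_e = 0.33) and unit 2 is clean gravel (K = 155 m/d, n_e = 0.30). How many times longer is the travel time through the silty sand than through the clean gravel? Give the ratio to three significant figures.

Unit 1 (silty sand): v = 0.245×0.0022/0.33 = 0.001633 m/d, t = 149/0.001633 = 91220 d
Unit 2 (clean gravel): v = 155×0.0022/0.30 = 1.137 m/d, t = 149/1.137 = 131.1 d
t(silty sand) / t(clean gravel) = 91220/131.1 = 696

696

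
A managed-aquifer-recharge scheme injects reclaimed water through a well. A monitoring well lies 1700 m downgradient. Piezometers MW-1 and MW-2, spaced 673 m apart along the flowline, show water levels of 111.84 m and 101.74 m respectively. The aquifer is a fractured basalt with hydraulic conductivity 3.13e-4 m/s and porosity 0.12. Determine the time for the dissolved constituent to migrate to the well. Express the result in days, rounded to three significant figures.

503 days

Hydraulic gradient i = (111.84 − 101.74) / 673 = 10.10 / 673 = 0.01501
K = 3.13e-4 m/s × 86400 s/d = 27.04 m/d
Darcy flux q = K·i = 27.04 × 0.01501 = 0.4058 m/d
v_s = q/n_e = 0.4058/0.12 = 3.382 m/d
t = L / v = 1700 / 3.382 = 502.7 d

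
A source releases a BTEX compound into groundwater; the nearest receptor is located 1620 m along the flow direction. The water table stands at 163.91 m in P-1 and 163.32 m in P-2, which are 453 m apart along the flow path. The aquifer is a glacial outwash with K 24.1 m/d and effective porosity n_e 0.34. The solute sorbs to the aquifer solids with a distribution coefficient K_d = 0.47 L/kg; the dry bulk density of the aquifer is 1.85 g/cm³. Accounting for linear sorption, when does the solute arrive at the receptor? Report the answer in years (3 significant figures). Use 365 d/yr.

171 years

Hydraulic gradient i = (163.91 − 163.32) / 453 = 0.59 / 453 = 0.001302
q = Ki = 24.1 × 0.001302 = 0.03139 m/d
Average linear velocity = 0.03139 / 0.34 = 0.09232 m/d
Retardation R = 1 + ρ_b·K_d/n = 1 + 1.85×0.47/0.34 = 3.557
Contaminant velocity v_c = v/R = 0.09232/3.557 = 0.02595 m/d
t = L/v_c = 1620/0.02595 = 62420 d
   = 62420/365 = 171 yr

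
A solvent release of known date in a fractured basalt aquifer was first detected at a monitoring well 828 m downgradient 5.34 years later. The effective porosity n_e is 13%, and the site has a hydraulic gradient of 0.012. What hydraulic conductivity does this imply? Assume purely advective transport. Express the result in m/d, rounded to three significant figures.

t = 5.34 years = 1949 d
v = L / t = 828 / 1949 = 0.4248 m/d
K = v · n / i = 0.4248 × 0.13 / 0.012 = 4.60 m/d

4.60 m/d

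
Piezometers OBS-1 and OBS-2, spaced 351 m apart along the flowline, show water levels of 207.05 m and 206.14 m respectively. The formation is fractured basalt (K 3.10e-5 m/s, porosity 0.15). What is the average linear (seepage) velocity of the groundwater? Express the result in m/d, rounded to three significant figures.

Hydraulic gradient i = (207.05 − 206.14) / 351 = 0.91 / 351 = 0.002593
K = 3.10e-5 m/s × 86400 s/d = 2.678 m/d
Specific discharge q = 2.678 × 0.002593 = 0.006944 m/d
Seepage velocity v = q / n = 0.006944 / 0.15 = 0.04629 m/d

0.0463 m/d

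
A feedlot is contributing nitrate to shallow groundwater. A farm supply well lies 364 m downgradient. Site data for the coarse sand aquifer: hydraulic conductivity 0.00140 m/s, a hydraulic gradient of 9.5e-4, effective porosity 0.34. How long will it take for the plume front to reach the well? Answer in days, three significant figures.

1080 days

K = 0.00140 m/s × 86400 s/d = 121.0 m/d
Specific discharge q = 121.0 × 9.5e-4 = 0.1149 m/d
Average linear velocity = 0.1149 / 0.34 = 0.3380 m/d
t = L / v = 364 / 0.3380 = 1077 d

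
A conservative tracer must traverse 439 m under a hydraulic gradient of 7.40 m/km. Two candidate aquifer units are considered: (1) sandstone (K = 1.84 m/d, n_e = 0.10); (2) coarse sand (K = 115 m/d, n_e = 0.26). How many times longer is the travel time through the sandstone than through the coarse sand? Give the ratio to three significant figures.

24.0

Unit 1 (sandstone): v = 1.84×0.0074/0.10 = 0.1362 m/d, t = 439/0.1362 = 3224 d
Unit 2 (coarse sand): v = 115×0.0074/0.26 = 3.273 m/d, t = 439/3.273 = 134.1 d
t(sandstone) / t(coarse sand) = 3224/134.1 = 24.0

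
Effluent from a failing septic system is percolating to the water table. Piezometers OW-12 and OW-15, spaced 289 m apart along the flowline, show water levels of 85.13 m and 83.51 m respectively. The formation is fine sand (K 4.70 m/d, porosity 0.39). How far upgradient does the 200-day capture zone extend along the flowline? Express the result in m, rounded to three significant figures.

Hydraulic gradient i = (85.13 − 83.51) / 289 = 1.62 / 289 = 0.005606
Darcy flux q = K·i = 4.70 × 0.005606 = 0.02635 m/d
Average linear velocity = 0.02635 / 0.39 = 0.06755 m/d
L = v × T = 0.06755 × 200 = 13.51 m

13.5 m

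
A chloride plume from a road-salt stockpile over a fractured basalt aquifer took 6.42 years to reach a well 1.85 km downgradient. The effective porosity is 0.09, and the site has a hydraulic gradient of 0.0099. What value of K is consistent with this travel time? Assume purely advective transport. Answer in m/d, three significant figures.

t = 6.42 years = 2343 d
L = 1.85 km = 1850 m
v = L / t = 1850 / 2343 = 0.7895 m/d
K = v · n / i = 0.7895 × 0.09 / 0.0099 = 7.18 m/d

7.18 m/d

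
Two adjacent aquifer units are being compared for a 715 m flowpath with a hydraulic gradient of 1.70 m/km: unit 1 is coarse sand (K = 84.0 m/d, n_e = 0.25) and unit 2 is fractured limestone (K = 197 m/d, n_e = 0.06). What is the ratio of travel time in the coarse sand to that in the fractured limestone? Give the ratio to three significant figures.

Unit 1 (coarse sand): v = 84.0×0.0017/0.25 = 0.5712 m/d, t = 715/0.5712 = 1252 d
Unit 2 (fractured limestone): v = 197×0.0017/0.06 = 5.582 m/d, t = 715/5.582 = 128.1 d
t(coarse sand) / t(fractured limestone) = 1252/128.1 = 9.77

9.77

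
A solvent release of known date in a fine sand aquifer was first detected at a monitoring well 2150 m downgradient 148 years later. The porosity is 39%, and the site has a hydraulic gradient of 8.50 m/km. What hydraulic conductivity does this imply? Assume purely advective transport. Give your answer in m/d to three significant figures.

t = 148 years = 54020 d
v = L / t = 2150 / 54020 = 0.03980 m/d
K = v · n / i = 0.03980 × 0.39 / 0.0085 = 1.83 m/d

1.83 m/d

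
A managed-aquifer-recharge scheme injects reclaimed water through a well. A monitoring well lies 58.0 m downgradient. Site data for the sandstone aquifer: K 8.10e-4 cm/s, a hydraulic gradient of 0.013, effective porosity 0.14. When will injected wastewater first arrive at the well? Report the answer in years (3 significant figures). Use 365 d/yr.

K = 8.10e-4 cm/s × 864 = 0.6998 m/d
q = Ki = 0.6998 × 0.013 = 0.009098 m/d
Seepage velocity v = q / n = 0.009098 / 0.14 = 0.06499 m/d
t = L / v = 58.0 / 0.06499 = 892.5 d
   = 892.5 / 365 = 2.45 yr

2.45 years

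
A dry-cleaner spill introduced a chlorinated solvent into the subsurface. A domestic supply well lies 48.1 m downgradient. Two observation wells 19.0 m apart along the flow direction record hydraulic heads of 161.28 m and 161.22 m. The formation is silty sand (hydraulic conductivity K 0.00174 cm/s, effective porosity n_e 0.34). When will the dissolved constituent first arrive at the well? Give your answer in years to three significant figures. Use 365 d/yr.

9.44 years

Hydraulic gradient i = (161.28 − 161.22) / 19.0 = 0.06 / 19.0 = 0.003158
K = 0.00174 cm/s × 864 = 1.503 m/d
q = Ki = 1.503 × 0.003158 = 0.004747 m/d
Average linear velocity = 0.004747 / 0.34 = 0.01396 m/d
t = L / v = 48.1 / 0.01396 = 3445 d
   = 3445 / 365 = 9.44 yr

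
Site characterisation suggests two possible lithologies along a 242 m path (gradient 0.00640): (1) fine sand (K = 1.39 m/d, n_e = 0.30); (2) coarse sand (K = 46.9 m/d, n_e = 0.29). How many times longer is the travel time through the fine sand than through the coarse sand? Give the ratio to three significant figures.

Unit 1 (fine sand): v = 1.39×0.0064/0.30 = 0.02965 m/d, t = 242/0.02965 = 8161 d
Unit 2 (coarse sand): v = 46.9×0.0064/0.29 = 1.035 m/d, t = 242/1.035 = 233.8 d
t(fine sand) / t(coarse sand) = 8161/233.8 = 34.9

34.9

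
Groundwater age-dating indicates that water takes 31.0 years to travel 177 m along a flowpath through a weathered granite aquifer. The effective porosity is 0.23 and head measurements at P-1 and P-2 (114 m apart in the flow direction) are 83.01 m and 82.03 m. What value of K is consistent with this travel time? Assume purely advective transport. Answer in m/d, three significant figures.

Hydraulic gradient i = (83.01 − 82.03) / 114 = 0.98 / 114 = 0.008596
t = 31.0 years = 11320 d
v = L / t = 177 / 11320 = 0.01564 m/d
K = v · n / i = 0.01564 × 0.23 / 0.008596 = 0.419 m/d

0.419 m/d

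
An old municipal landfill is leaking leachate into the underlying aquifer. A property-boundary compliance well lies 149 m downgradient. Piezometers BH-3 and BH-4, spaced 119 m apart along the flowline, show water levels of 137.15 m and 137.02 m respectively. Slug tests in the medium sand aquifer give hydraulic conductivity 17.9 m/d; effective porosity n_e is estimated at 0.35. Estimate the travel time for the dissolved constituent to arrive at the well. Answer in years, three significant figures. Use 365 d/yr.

Hydraulic gradient i = (137.15 − 137.02) / 119 = 0.13 / 119 = 0.001092
q = Ki = 17.9 × 0.001092 = 0.01955 m/d
v = Ki/n = 17.9·0.001092/0.35 = 0.05587 m/d
t = L / v = 149 / 0.05587 = 2667 d
   = 2667 / 365 = 7.31 yr

7.31 years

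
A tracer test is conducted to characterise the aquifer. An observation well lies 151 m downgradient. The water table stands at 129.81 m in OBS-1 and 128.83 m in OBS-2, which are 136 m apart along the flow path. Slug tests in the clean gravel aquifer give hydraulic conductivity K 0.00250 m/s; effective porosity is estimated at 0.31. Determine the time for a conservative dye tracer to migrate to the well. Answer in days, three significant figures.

Hydraulic gradient i = (129.81 − 128.83) / 136 = 0.98 / 136 = 0.007206
K = 0.00250 m/s × 86400 s/d = 216.0 m/d
Darcy flux q = K·i = 216.0 × 0.007206 = 1.556 m/d
Seepage velocity v = q / n = 1.556 / 0.31 = 5.021 m/d
t = L / v = 151 / 5.021 = 30.07 d

30.1 days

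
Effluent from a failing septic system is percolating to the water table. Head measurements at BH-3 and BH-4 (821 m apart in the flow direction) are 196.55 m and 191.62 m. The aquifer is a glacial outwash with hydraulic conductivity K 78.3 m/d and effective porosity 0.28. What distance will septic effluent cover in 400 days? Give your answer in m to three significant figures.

672 m

Hydraulic gradient i = (196.55 − 191.62) / 821 = 4.93 / 821 = 0.006005
q = Ki = 78.3 × 0.006005 = 0.4702 m/d
Seepage velocity v = q / n = 0.4702 / 0.28 = 1.679 m/d
L = v × T = 1.679 × 400 = 671.7 m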